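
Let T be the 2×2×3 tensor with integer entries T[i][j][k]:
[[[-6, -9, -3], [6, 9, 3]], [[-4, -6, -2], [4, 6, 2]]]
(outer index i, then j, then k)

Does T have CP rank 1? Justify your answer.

Yes

The mode-1 fibre T[:,0,0] = [-6, -4] gives a = [3, 2] (primitive direction); the mode-2 fibre T[0,:,0] = [-6, 6] gives b = [1, -1]; then c[k] = T[0,0,k] / (a[0]·b[0]) = [-6, -9, -3] / 3 = [-2, -3, -1].
Expanding [3, 2] ⊗ [1, -1] ⊗ [-2, -3, -1] reproduces all 12 entries of T, so T = [3, 2] ⊗ [1, -1] ⊗ [-2, -3, -1] and rank(T) ≤ 1.
Equivalently every frontal slice T[:,:,k] is c[k] times the rank-1 matrix [3, 2] ⊗ [1, -1]. So T has rank 1 (it is nonzero).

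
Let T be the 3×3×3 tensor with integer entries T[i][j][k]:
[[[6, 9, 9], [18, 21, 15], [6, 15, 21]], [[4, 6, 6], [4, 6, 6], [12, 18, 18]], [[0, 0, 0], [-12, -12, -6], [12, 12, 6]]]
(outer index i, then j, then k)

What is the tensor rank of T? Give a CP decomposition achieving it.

rank(T) = 2

Lower bound: the mode-2 unfolding of T (rows indexed by j, columns by (i,k) = (0,0), (0,1), (0,2), (1,0), (1,1), (1,2), (2,0), (2,1), (2,2)) is [[6, 9, 9, 4, 6, 6, 0, 0, 0], [18, 21, 15, 4, 6, 6, -12, -12, -6], [6, 15, 21, 12, 18, 18, 12, 12, 6]].
There the 2×2 minor on rows j ∈ {0, 1}, columns (i,k) ∈ {(0,0), (0,1)} is det [[6, 9], [18, 21]] = -36 ≠ 0, so this unfolding has rank ≥ 2; CP rank is at least every unfolding rank, so rank(T) ≥ 2. (Unfolding ranks only ever bound the CP rank from below — rank(T) can be strictly larger than all of them — so the matching upper bound has to come from an explicit 2-term decomposition.)
Upper bound — finding two terms. Write S_k = T[:,:,k] for the frontal slices: S₀ = [[6, 18, 6], [4, 4, 12], [0, -12, 12]], S₁ = [[9, 21, 15], [6, 6, 18], [0, -12, 12]], S₂ = [[9, 15, 21], [6, 6, 18], [0, -6, 6]].
If T = a₁ ⊗ b₁ ⊗ c₁ + a₂ ⊗ b₂ ⊗ c₂ then each S_k = c₁[k]·a₁b₁ᵀ + c₂[k]·a₂b₂ᵀ. S₀ and S₁ are linearly independent, so a₁b₁ᵀ and a₂b₂ᵀ must span the same plane of matrices: they are the rank-1 matrices of the form x·S₀ + y·S₁.
The 2×2 minor of x·S₀ + y·S₁ on rows {0,1}, columns {0,1} is −48·x² − 120·xy − 72·y² = (-24)·(2·x + 3·y)(x + y), vanishing at (x:y) = (3:-2) and (1:-1).
M₁ = 3·S₀ − 2·S₁ = [[0, 12, -12], [0, 0, 0], [0, -12, 12]] = 12·[1, 0, -1][0, 1, -1]ᵀ and M₂ = S₀ − S₁ = [[-3, -3, -9], [-2, -2, -6], [0, 0, 0]] = −[3, 2, 0][1, 1, 3]ᵀ, so take a₁ = [1, 0, -1], b₁ = [0, 1, -1], a₂ = [3, 2, 0], b₂ = [1, 1, 3].
Each slice is an integer combination of E₁ = a₁b₁ᵀ and E₂ = a₂b₂ᵀ: S₀ = 12·E₁ + 2·E₂, S₁ = 12·E₁ + 3·E₂, S₂ = 6·E₁ + 3·E₂; reading off coefficients, c₁ = [12, 12, 6] and c₂ = [2, 3, 3].
Hence T = [1, 0, -1] ⊗ [0, 1, -1] ⊗ [12, 12, 6] + [3, 2, 0] ⊗ [1, 1, 3] ⊗ [2, 3, 3], so rank(T) ≤ 2.
These bounds meet, so rank(T) = 2.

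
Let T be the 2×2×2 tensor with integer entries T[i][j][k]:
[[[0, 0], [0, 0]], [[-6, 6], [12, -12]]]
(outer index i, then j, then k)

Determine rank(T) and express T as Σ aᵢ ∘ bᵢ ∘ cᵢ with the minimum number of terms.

Lower bound: T ≠ 0 (e.g. T[1,0,0] = -6), so rank(T) ≥ 1.
Upper bound: if T = a ∘ b ∘ c then every fibre of T is a multiple of the corresponding factor, so read the factors off the fibres through the nonzero entry T[1,0,0] = -6.
The mode-1 fibre T[:,0,0] = [0, -6] gives a = [0, 1] (primitive direction); the mode-2 fibre T[1,:,0] = [-6, 12] gives b = [1, -2]; then c[k] = T[1,0,k] / (a[1]·b[0]) = [-6, 6] / 1 = [-6, 6].
Expanding [0, 1] ∘ [1, -2] ∘ [-6, 6] reproduces all 8 entries of T, so T = [0, 1] ∘ [1, -2] ∘ [-6, 6] and rank(T) ≤ 1.
These bounds meet, so rank(T) = 1.
Check entry T[1,1,1] = -12: (1)·(-2)·(6) = -12.

rank(T) = 1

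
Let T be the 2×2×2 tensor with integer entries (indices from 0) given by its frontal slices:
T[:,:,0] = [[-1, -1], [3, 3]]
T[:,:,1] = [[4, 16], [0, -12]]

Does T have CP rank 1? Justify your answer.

The mode-2 unfolding of T (rows indexed by j, columns by (i,k) = (0,0), (0,1), (1,0), (1,1)) is [[-1, 4, 3, 0], [-1, 16, 3, -12]].
There the 2×2 minor on rows j ∈ {0, 1}, columns (i,k) ∈ {(0,0), (0,1)} is det [[-1, 4], [-1, 16]] = -12 ≠ 0, so this unfolding has rank ≥ 2; CP rank is at least every unfolding rank, so rank(T) ≥ 2.
In particular rank(T) ≥ 2 > 1, so T is not rank-1.

No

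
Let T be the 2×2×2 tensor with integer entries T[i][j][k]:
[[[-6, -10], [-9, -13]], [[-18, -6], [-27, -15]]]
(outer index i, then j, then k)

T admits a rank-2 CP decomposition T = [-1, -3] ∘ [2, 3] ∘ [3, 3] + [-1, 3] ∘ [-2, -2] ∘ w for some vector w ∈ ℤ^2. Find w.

Subtract the known terms from T to get the rank-1 residual R = [-1, 3] ∘ [-2, -2] ∘ w, so R[i,j,k] = a[i]·b[j]·w[k]. Pick indices with nonzero a[0]·b[0] = (-1)·(-2) = 2. Only the fibre through (0,0,·) is needed: R[0,0,:] = T[0,0,:] − Σₗ aₗ[0]bₗ[0]cₗ = [-6, -10] − (-1)·(2)·[3, 3] = [0, -4]. Then w[k] = R[0,0,k] / 2 for each k, giving w = [0, -4] / 2 = [0, -2].

w = [0, -2]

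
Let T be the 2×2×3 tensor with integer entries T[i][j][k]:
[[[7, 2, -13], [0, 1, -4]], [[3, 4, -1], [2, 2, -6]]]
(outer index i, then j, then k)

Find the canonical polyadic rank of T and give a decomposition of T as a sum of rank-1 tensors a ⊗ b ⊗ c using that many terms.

Lower bound: the mode-3 unfolding of T (rows indexed by k, columns by (i,j) = (0,0), (0,1), (1,0), (1,1)) is [[7, 0, 3, 2], [2, 1, 4, 2], [-13, -4, -1, -6]].
There the 3×3 minor on rows k ∈ {0, 1, 2}, columns (i,j) ∈ {(0,0), (0,1), (1,0)} is det [[7, 0, 3], [2, 1, 4], [-13, -4, -1]] = 120 ≠ 0, so this unfolding has rank ≥ 3; CP rank is at least every unfolding rank, so rank(T) ≥ 3. (Flattening ranks never certify an upper bound on CP rank; for that we must actually write T with 3 rank-1 terms.)
Upper bound: T is a sum of 3 rank-1 terms, T = (1, -1) ⊗ (1, 0) ⊗ (4, 0, -8) + (1, 1) ⊗ (1, 2) ⊗ (-1, 0, -1) + (1, 2) ⊗ (2, 1) ⊗ (2, 1, -2) (one valid choice — decompositions are not unique — normalised so each a, b is primitive with positive first nonzero entry; check it by expanding all entries), so rank(T) ≤ 3.
These bounds meet, so rank(T) = 3.

rank(T) = 3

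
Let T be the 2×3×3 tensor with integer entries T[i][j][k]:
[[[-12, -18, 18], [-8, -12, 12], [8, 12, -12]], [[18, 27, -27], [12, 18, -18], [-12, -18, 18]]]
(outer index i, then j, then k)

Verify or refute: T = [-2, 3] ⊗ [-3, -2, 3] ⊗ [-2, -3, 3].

Reconstruct entry (0,2,0) from the claimed factors: Σₗ aₗ[0]bₗ[2]cₗ[0] = (-2)·(3)·(-2) = 12, but T[0,2,0] = 8. The claim is false.

No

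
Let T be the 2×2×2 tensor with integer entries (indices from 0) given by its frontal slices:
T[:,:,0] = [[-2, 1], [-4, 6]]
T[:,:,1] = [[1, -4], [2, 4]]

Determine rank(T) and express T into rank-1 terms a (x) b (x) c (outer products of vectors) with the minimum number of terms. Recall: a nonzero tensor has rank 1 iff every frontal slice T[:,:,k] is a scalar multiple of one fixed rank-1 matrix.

Lower bound: the mode-1 unfolding of T (rows indexed by i, columns by (j,k) = (0,0), (0,1), (1,0), (1,1)) is [[-2, 1, 1, -4], [-4, 2, 6, 4]].
There the 2×2 minor on rows i ∈ {0, 1}, columns (j,k) ∈ {(0,0), (1,0)} is det [[-2, 1], [-4, 6]] = -8 ≠ 0, so this unfolding has rank ≥ 2; CP rank is at least every unfolding rank, so rank(T) ≥ 2. (Flattening ranks never certify an upper bound on CP rank; for that we must actually write T with 2 rank-1 terms.)
Upper bound — finding two terms. Write S_k = T[:,:,k] for the frontal slices: S₀ = [[-2, 1], [-4, 6]], S₁ = [[1, -4], [2, 4]].
If T = a₁ (x) b₁ (x) c₁ + a₂ (x) b₂ (x) c₂ then each S_k = c₁[k]·a₁b₁ᵀ + c₂[k]·a₂b₂ᵀ. S₀ and S₁ are linearly independent, so a₁b₁ᵀ and a₂b₂ᵀ must span the same plane of matrices: they are the rank-1 matrices of the form x·S₀ + y·S₁.
det(x·S₀ + y·S₁) is −8·x² − 20·xy + 12·y² = (-4)·(x + 3·y)(2·x − y), vanishing at (x:y) = (3:-1) and (1:2).
M₁ = 3·S₀ − S₁ = [[-7, 7], [-14, 14]] = (-7)·[1, 2][1, -1]ᵀ and M₂ = S₀ + 2·S₁ = [[0, -7], [0, 14]] = (-7)·[1, -2][0, 1]ᵀ, so take a₁ = [1, 2], b₁ = [1, -1], a₂ = [1, -2], b₂ = [0, 1].
Each slice is an integer combination of E₁ = a₁b₁ᵀ and E₂ = a₂b₂ᵀ: S₀ = −2·E₁ − E₂, S₁ = E₁ − 3·E₂; reading off coefficients, c₁ = [-2, 1] and c₂ = [-1, -3].
Hence T = [1, 2] (x) [1, -1] (x) [-2, 1] + [1, -2] (x) [0, 1] (x) [-1, -3], so rank(T) ≤ 2.
These bounds meet, so rank(T) = 2.

rank(T) = 2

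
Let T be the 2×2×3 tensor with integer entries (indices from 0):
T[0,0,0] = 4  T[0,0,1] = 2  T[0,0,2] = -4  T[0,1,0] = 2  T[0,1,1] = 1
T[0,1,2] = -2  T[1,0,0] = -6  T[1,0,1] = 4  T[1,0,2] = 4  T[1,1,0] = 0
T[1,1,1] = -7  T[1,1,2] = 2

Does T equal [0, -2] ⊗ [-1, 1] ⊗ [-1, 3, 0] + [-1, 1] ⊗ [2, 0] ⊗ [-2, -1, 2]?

Reconstruct entry (0,1,0) from the claimed factors: Σₗ aₗ[0]bₗ[1]cₗ[0] = (0)·(1)·(-1) + (-1)·(0)·(-2) = 0, but T[0,1,0] = 2. The claim is false.

No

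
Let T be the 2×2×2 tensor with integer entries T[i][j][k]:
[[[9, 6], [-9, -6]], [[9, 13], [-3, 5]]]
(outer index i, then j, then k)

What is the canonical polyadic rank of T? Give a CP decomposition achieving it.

Lower bound: the mode-3 unfolding of T (rows indexed by k, columns by (i,j) = (0,0), (0,1), (1,0), (1,1)) is [[9, -9, 9, -3], [6, -6, 13, 5]].
There the 2×2 minor on rows k ∈ {0, 1}, columns (i,j) ∈ {(0,0), (1,0)} is det [[9, 9], [6, 13]] = 63 ≠ 0, so this unfolding has rank ≥ 2; CP rank is at least every unfolding rank, so rank(T) ≥ 2. (This is only a lower bound: in general the CP rank may exceed every unfolding rank, so we still need to exhibit 2 rank-1 terms summing to T.)
Upper bound — finding two terms. Write S_k = T[:,:,k] for the frontal slices: S₀ = [[9, -9], [9, -3]], S₁ = [[6, -6], [13, 5]].
If T = a₁ ∘ b₁ ∘ c₁ + a₂ ∘ b₂ ∘ c₂ then each S_k = c₁[k]·a₁b₁ᵀ + c₂[k]·a₂b₂ᵀ. S₀ and S₁ are linearly independent, so a₁b₁ᵀ and a₂b₂ᵀ must span the same plane of matrices: they are the rank-1 matrices of the form x·S₀ + y·S₁.
det(x·S₀ + y·S₁) is 54·x² + 198·xy + 108·y² = 18·(x + 3·y)(3·x + 2·y), vanishing at (x:y) = (3:-1) and (2:-3).
M₁ = 3·S₀ − S₁ = [[21, -21], [14, -14]] = 7·[3, 2][1, -1]ᵀ and M₂ = 2·S₀ − 3·S₁ = [[0, 0], [-21, -21]] = (-21)·[0, 1][1, 1]ᵀ, so take a₁ = [3, 2], b₁ = [1, -1], a₂ = [0, 1], b₂ = [1, 1].
Each slice is an integer combination of E₁ = a₁b₁ᵀ and E₂ = a₂b₂ᵀ: S₀ = 3·E₁ + 3·E₂, S₁ = 2·E₁ + 9·E₂; reading off coefficients, c₁ = [3, 2] and c₂ = [3, 9].
Hence T = [3, 2] ∘ [1, -1] ∘ [3, 2] + [0, 1] ∘ [1, 1] ∘ [3, 9], so rank(T) ≤ 2.
These bounds meet, so rank(T) = 2.
Check entry T[0,0,1] = 6: (3)·(1)·(2) + (0)·(1)·(9) = 6.

rank(T) = 2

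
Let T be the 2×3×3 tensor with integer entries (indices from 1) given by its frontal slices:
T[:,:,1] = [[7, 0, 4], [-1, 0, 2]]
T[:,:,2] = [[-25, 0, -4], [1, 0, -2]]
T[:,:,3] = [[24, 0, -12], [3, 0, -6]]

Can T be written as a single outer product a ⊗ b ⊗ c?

No

The mode-3 unfolding of T (rows indexed by k, columns by (i,j) = (1,1), (1,2), (1,3), (2,1), (2,2), (2,3)) is [[7, 0, 4, -1, 0, 2], [-25, 0, -4, 1, 0, -2], [24, 0, -12, 3, 0, -6]].
There the 2×2 minor on rows k ∈ {1, 2}, columns (i,j) ∈ {(1,1), (1,3)} is det [[7, 4], [-25, -4]] = 72 ≠ 0, so this unfolding has rank ≥ 2; CP rank is at least every unfolding rank, so rank(T) ≥ 2.
In particular rank(T) ≥ 2 > 1, so T is not rank-1.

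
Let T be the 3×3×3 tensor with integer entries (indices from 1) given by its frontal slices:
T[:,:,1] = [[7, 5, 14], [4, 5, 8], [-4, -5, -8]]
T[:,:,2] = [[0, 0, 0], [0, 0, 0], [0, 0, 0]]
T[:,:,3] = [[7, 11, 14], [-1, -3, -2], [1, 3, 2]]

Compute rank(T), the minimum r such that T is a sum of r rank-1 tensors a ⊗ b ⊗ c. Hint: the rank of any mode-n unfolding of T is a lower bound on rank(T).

2

Lower bound: the mode-1 unfolding of T (rows indexed by i, columns by (j,k) = (1,1), (1,2), (1,3), (2,1), (2,2), (2,3), (3,1), (3,2), (3,3)) is [[7, 0, 7, 5, 0, 11, 14, 0, 14], [4, 0, -1, 5, 0, -3, 8, 0, -2], [-4, 0, 1, -5, 0, 3, -8, 0, 2]].
There the 2×2 minor on rows i ∈ {1, 2}, columns (j,k) ∈ {(1,1), (1,3)} is det [[7, 7], [4, -1]] = -35 ≠ 0, so this unfolding has rank ≥ 2; CP rank is at least every unfolding rank, so rank(T) ≥ 2. (Unfolding ranks only ever bound the CP rank from below — rank(T) can be strictly larger than all of them — so the matching upper bound has to come from an explicit 2-term decomposition.)
Upper bound — finding two terms. Write S_k = T[:,:,k] for the frontal slices: S₁ = [[7, 5, 14], [4, 5, 8], [-4, -5, -8]], S₂ = [[0, 0, 0], [0, 0, 0], [0, 0, 0]], S₃ = [[7, 11, 14], [-1, -3, -2], [1, 3, 2]].
If T = a₁ ⊗ b₁ ⊗ c₁ + a₂ ⊗ b₂ ⊗ c₂ then each S_k = c₁[k]·a₁b₁ᵀ + c₂[k]·a₂b₂ᵀ. S₁ and S₃ are linearly independent, so a₁b₁ᵀ and a₂b₂ᵀ must span the same plane of matrices: they are the rank-1 matrices of the form x·S₁ + y·S₃.
The 2×2 minor of x·S₁ + y·S₃ on rows {1,2}, columns {1,2} is 15·x² − 25·xy − 10·y² = 5·(x − 2·y)(3·x + y), vanishing at (x:y) = (2:1) and (1:-3).
M₁ = 2·S₁ + S₃ = [[21, 21, 42], [7, 7, 14], [-7, -7, -14]] = 7·(3, 1, -1)(1, 1, 2)ᵀ and M₂ = S₁ − 3·S₃ = [[-14, -28, -28], [7, 14, 14], [-7, -14, -14]] = (-7)·(2, -1, 1)(1, 2, 2)ᵀ, so take a₁ = (3, 1, -1), b₁ = (1, 1, 2), a₂ = (2, -1, 1), b₂ = (1, 2, 2).
Each slice is an integer combination of E₁ = a₁b₁ᵀ and E₂ = a₂b₂ᵀ: S₁ = 3·E₁ − E₂, S₂ = 0, S₃ = E₁ + 2·E₂; reading off coefficients, c₁ = (3, 0, 1) and c₂ = (-1, 0, 2).
Hence T = (3, 1, -1) ⊗ (1, 1, 2) ⊗ (3, 0, 1) + (2, -1, 1) ⊗ (1, 2, 2) ⊗ (-1, 0, 2), so rank(T) ≤ 2.
These bounds meet, so rank(T) = 2.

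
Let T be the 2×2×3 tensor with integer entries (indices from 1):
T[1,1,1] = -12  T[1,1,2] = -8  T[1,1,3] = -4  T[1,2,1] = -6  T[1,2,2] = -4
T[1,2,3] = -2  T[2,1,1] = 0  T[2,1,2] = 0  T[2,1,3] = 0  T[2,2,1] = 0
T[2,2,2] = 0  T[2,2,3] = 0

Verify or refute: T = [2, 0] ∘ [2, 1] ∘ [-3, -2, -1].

Reconstruct entrywise from the claimed factors. For example, T[2,2,2] = 0 and Σₗ aₗ[2]bₗ[2]cₗ[2] = (0)·(1)·(-2) = 0; checking all 12 entries, every one matches. The claim holds.

Yes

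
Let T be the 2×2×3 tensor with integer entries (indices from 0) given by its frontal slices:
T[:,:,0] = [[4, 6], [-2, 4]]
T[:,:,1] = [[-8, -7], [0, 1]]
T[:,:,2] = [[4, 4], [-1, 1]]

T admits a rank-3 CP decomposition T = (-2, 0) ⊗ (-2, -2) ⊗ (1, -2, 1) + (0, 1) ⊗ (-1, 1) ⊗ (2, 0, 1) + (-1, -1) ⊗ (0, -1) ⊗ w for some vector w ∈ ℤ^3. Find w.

Subtract the known terms from T to get the rank-1 residual R = (-1, -1) ⊗ (0, -1) ⊗ w, so R[i,j,k] = a[i]·b[j]·w[k]. Pick indices with nonzero a[0]·b[1] = (-1)·(-1) = 1. Only the fibre through (0,1,·) is needed: R[0,1,:] = T[0,1,:] − Σₗ aₗ[0]bₗ[1]cₗ = [6, -7, 4] − (-2)·(-2)·(1, -2, 1) − (0)·(1)·(2, 0, 1) = [2, 1, 0]. Then w[k] = R[0,1,k] / 1 for each k, giving w = [2, 1, 0] / 1 = (2, 1, 0).

w = (2, 1, 0)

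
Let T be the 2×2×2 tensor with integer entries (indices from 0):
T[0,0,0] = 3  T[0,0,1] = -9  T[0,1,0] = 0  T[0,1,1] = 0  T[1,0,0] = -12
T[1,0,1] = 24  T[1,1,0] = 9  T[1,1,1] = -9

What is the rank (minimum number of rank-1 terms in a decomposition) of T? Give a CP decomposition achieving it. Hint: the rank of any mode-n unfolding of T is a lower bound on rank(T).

Lower bound: the mode-1 unfolding of T (rows indexed by i, columns by (j,k) = (0,0), (0,1), (1,0), (1,1)) is [[3, -9, 0, 0], [-12, 24, 9, -9]].
There the 2×2 minor on rows i ∈ {0, 1}, columns (j,k) ∈ {(0,0), (0,1)} is det [[3, -9], [-12, 24]] = -36 ≠ 0, so this unfolding has rank ≥ 2; CP rank is at least every unfolding rank, so rank(T) ≥ 2. (Unfolding ranks only ever bound the CP rank from below — rank(T) can be strictly larger than all of them — so the matching upper bound has to come from an explicit 2-term decomposition.)
Upper bound — finding two terms. Write S_k = T[:,:,k] for the frontal slices: S₀ = [[3, 0], [-12, 9]], S₁ = [[-9, 0], [24, -9]].
If T = a₁ ⊗ b₁ ⊗ c₁ + a₂ ⊗ b₂ ⊗ c₂ then each S_k = c₁[k]·a₁b₁ᵀ + c₂[k]·a₂b₂ᵀ. S₀ and S₁ are linearly independent, so a₁b₁ᵀ and a₂b₂ᵀ must span the same plane of matrices: they are the rank-1 matrices of the form x·S₀ + y·S₁.
det(x·S₀ + y·S₁) is 27·x² − 108·xy + 81·y² = 27·(x − 3·y)(x − y), vanishing at (x:y) = (3:1) and (1:1).
M₁ = 3·S₀ + S₁ = [[0, 0], [-12, 18]] = (-6)·[0, 1][2, -3]ᵀ and M₂ = S₀ + S₁ = [[-6, 0], [12, 0]] = (-6)·[1, -2][1, 0]ᵀ, so take a₁ = [0, 1], b₁ = [2, -3], a₂ = [1, -2], b₂ = [1, 0].
Each slice is an integer combination of E₁ = a₁b₁ᵀ and E₂ = a₂b₂ᵀ: S₀ = −3·E₁ + 3·E₂, S₁ = 3·E₁ − 9·E₂; reading off coefficients, c₁ = [-3, 3] and c₂ = [3, -9].
Hence T = [0, 1] ⊗ [2, -3] ⊗ [-3, 3] + [1, -2] ⊗ [1, 0] ⊗ [3, -9], so rank(T) ≤ 2.
These bounds meet, so rank(T) = 2.

rank(T) = 2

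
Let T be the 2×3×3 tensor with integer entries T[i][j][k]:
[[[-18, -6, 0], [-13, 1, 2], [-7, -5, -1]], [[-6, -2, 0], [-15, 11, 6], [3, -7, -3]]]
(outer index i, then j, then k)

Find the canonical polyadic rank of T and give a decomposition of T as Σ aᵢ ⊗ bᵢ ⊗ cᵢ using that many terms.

Lower bound: the mode-3 unfolding of T (rows indexed by k, columns by (i,j) = (0,0), (0,1), (0,2), (1,0), (1,1), (1,2)) is [[-18, -13, -7, -6, -15, 3], [-6, 1, -5, -2, 11, -7], [0, 2, -1, 0, 6, -3]].
There the 2×2 minor on rows k ∈ {0, 1}, columns (i,j) ∈ {(0,0), (0,1)} is det [[-18, -13], [-6, 1]] = -96 ≠ 0, so this unfolding has rank ≥ 2; CP rank is at least every unfolding rank, so rank(T) ≥ 2. (Unfolding ranks only ever bound the CP rank from below — rank(T) can be strictly larger than all of them — so the matching upper bound has to come from an explicit 2-term decomposition.)
Upper bound — finding two terms. Write S_k = T[:,:,k] for the frontal slices: S₀ = [[-18, -13, -7], [-6, -15, 3]], S₁ = [[-6, 1, -5], [-2, 11, -7]], S₂ = [[0, 2, -1], [0, 6, -3]].
If T = a₁ ⊗ b₁ ⊗ c₁ + a₂ ⊗ b₂ ⊗ c₂ then each S_k = c₁[k]·a₁b₁ᵀ + c₂[k]·a₂b₂ᵀ. S₀ and S₁ are linearly independent, so a₁b₁ᵀ and a₂b₂ᵀ must span the same plane of matrices: they are the rank-1 matrices of the form x·S₀ + y·S₁.
The 2×2 minor of x·S₀ + y·S₁ on rows {0,1}, columns {0,1} is 192·x² − 128·xy − 64·y² = 64·(x − y)(3·x + y), vanishing at (x:y) = (1:1) and (1:-3).
M₁ = S₀ + S₁ = [[-24, -12, -12], [-8, -4, -4]] = (-4)·(3, 1)(2, 1, 1)ᵀ and M₂ = S₀ − 3·S₁ = [[0, -16, 8], [0, -48, 24]] = (-8)·(1, 3)(0, 2, -1)ᵀ, so take a₁ = (3, 1), b₁ = (2, 1, 1), a₂ = (1, 3), b₂ = (0, 2, -1).
Each slice is an integer combination of E₁ = a₁b₁ᵀ and E₂ = a₂b₂ᵀ: S₀ = −3·E₁ − 2·E₂, S₁ = −E₁ + 2·E₂, S₂ = E₂; reading off coefficients, c₁ = (-3, -1, 0) and c₂ = (-2, 2, 1).
Hence T = (3, 1) ⊗ (2, 1, 1) ⊗ (-3, -1, 0) + (1, 3) ⊗ (0, 2, -1) ⊗ (-2, 2, 1), so rank(T) ≤ 2.
These bounds meet, so rank(T) = 2.

rank(T) = 2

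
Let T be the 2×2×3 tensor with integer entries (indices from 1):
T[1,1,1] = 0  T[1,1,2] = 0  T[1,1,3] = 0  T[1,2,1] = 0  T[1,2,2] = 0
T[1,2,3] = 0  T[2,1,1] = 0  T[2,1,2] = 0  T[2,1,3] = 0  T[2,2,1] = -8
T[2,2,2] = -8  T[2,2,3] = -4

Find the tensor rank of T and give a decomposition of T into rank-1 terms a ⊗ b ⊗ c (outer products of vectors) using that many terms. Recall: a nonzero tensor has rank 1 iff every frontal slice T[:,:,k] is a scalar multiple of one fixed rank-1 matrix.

Lower bound: T ≠ 0 (e.g. T[2,2,1] = -8), so rank(T) ≥ 1.
Upper bound: if T = a ⊗ b ⊗ c then every fibre of T is a multiple of the corresponding factor, so read the factors off the fibres through the nonzero entry T[2,2,1] = -8.
The mode-1 fibre T[:,2,1] = [0, -8] gives a = [0, 1] (primitive direction); the mode-2 fibre T[2,:,1] = [0, -8] gives b = [0, 1]; then c[k] = T[2,2,k] / (a[2]·b[2]) = [-8, -8, -4] / 1 = [-8, -8, -4].
Expanding [0, 1] ⊗ [0, 1] ⊗ [-8, -8, -4] reproduces all 12 entries of T, so T = [0, 1] ⊗ [0, 1] ⊗ [-8, -8, -4] and rank(T) ≤ 1.
These bounds meet, so rank(T) = 1.

rank(T) = 1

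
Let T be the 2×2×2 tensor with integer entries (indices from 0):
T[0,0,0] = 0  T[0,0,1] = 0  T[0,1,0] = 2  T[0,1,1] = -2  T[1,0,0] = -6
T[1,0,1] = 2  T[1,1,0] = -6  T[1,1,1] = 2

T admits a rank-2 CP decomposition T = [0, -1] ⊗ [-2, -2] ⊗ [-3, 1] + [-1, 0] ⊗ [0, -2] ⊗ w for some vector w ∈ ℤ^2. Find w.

Subtract the known terms from T to get the rank-1 residual R = [-1, 0] ⊗ [0, -2] ⊗ w, so R[i,j,k] = a[i]·b[j]·w[k]. Pick indices with nonzero a[0]·b[1] = (-1)·(-2) = 2. Only the fibre through (0,1,·) is needed: R[0,1,:] = T[0,1,:] − Σₗ aₗ[0]bₗ[1]cₗ = [2, -2] − (0)·(-2)·[-3, 1] = [2, -2]. Then w[k] = R[0,1,k] / 2 for each k, giving w = [2, -2] / 2 = [1, -1].

w = [1, -1]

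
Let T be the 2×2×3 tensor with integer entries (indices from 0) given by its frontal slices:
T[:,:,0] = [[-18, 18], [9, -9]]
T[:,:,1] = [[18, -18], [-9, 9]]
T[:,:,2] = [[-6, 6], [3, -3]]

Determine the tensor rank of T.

Lower bound: T ≠ 0 (e.g. T[0,0,0] = -18), so rank(T) ≥ 1.
Upper bound: if T = a ⊗ b ⊗ c then every fibre of T is a multiple of the corresponding factor, so read the factors off the fibres through the nonzero entry T[0,0,0] = -18.
The mode-1 fibre T[:,0,0] = [-18, 9] gives a = [2, -1] (primitive direction); the mode-2 fibre T[0,:,0] = [-18, 18] gives b = [1, -1]; then c[k] = T[0,0,k] / (a[0]·b[0]) = [-18, 18, -6] / 2 = [-9, 9, -3].
Expanding [2, -1] ⊗ [1, -1] ⊗ [-9, 9, -3] reproduces all 12 entries of T, so T = [2, -1] ⊗ [1, -1] ⊗ [-9, 9, -3] and rank(T) ≤ 1.
These bounds meet, so rank(T) = 1.
Check entry T[1,1,1] = 9: (-1)·(-1)·(9) = 9.

1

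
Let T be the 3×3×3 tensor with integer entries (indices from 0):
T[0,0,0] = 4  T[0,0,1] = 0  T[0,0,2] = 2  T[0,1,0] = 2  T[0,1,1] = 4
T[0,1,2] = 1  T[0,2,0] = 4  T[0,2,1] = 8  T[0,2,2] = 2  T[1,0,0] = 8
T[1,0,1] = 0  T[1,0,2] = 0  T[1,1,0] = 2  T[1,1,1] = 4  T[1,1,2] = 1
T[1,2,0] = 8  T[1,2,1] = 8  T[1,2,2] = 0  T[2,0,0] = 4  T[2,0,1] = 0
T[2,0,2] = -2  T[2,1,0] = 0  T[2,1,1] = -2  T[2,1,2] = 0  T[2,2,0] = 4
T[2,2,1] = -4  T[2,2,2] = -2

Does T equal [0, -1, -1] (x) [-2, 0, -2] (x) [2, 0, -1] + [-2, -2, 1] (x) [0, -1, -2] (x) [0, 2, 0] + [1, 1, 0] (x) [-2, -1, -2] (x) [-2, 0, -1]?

Reconstruct entrywise from the claimed factors. For example, T[1,0,0] = 8 and Σₗ aₗ[1]bₗ[0]cₗ[0] = (-1)·(-2)·(2) + (-2)·(0)·(0) + (1)·(-2)·(-2) = 8; checking all 27 entries, every one matches. The claim holds.

Yes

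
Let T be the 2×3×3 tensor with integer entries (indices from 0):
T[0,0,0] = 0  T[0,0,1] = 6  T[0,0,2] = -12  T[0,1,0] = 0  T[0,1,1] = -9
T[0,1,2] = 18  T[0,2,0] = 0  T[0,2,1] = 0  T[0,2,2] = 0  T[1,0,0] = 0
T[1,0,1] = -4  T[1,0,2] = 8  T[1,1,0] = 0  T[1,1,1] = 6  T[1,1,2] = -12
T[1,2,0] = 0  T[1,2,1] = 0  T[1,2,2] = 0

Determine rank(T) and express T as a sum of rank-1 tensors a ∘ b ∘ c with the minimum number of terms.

rank(T) = 1

Lower bound: T ≠ 0 (e.g. T[0,0,1] = 6), so rank(T) ≥ 1.
Upper bound: if T = a ∘ b ∘ c then every fibre of T is a multiple of the corresponding factor, so read the factors off the fibres through the nonzero entry T[0,0,1] = 6.
The mode-1 fibre T[:,0,1] = [6, -4] gives a = [3, -2] (primitive direction); the mode-2 fibre T[0,:,1] = [6, -9, 0] gives b = [2, -3, 0]; then c[k] = T[0,0,k] / (a[0]·b[0]) = [0, 6, -12] / 6 = [0, 1, -2].
Expanding [3, -2] ∘ [2, -3, 0] ∘ [0, 1, -2] reproduces all 18 entries of T, so T = [3, -2] ∘ [2, -3, 0] ∘ [0, 1, -2] and rank(T) ≤ 1.
These bounds meet, so rank(T) = 1.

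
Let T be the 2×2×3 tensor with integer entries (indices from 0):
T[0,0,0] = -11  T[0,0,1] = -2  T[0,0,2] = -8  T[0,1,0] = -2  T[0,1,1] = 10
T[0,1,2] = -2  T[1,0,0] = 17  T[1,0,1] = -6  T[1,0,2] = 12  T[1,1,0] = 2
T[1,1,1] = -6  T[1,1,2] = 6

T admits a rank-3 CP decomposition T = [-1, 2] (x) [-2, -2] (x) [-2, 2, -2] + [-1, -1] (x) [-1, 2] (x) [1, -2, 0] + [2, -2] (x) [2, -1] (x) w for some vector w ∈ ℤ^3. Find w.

w = [-2, -1, -1]

Subtract the known terms from T to get the rank-1 residual R = [2, -2] (x) [2, -1] (x) w, so R[i,j,k] = a[i]·b[j]·w[k]. Pick indices with nonzero a[0]·b[0] = (2)·(2) = 4. Only the fibre through (0,0,·) is needed: R[0,0,:] = T[0,0,:] − Σₗ aₗ[0]bₗ[0]cₗ = [-11, -2, -8] − (-1)·(-2)·[-2, 2, -2] − (-1)·(-1)·[1, -2, 0] = [-8, -4, -4]. Then w[k] = R[0,0,k] / 4 for each k, giving w = [-8, -4, -4] / 4 = [-2, -1, -1].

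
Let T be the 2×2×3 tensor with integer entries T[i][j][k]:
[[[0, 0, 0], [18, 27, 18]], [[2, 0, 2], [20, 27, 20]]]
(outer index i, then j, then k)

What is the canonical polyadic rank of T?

2

Lower bound: the mode-2 unfolding of T (rows indexed by j, columns by (i,k) = (0,0), (0,1), (0,2), (1,0), (1,1), (1,2)) is [[0, 0, 0, 2, 0, 2], [18, 27, 18, 20, 27, 20]].
There the 2×2 minor on rows j ∈ {0, 1}, columns (i,k) ∈ {(0,0), (1,0)} is det [[0, 2], [18, 20]] = -36 ≠ 0, so this unfolding has rank ≥ 2; CP rank is at least every unfolding rank, so rank(T) ≥ 2. (Unfolding ranks only ever bound the CP rank from below — rank(T) can be strictly larger than all of them — so the matching upper bound has to come from an explicit 2-term decomposition.)
Upper bound — finding two terms. Write S_k = T[:,:,k] for the frontal slices: S₀ = [[0, 18], [2, 20]], S₁ = [[0, 27], [0, 27]], S₂ = [[0, 18], [2, 20]].
If T = a₁ ⊗ b₁ ⊗ c₁ + a₂ ⊗ b₂ ⊗ c₂ then each S_k = c₁[k]·a₁b₁ᵀ + c₂[k]·a₂b₂ᵀ. S₀ and S₁ are linearly independent, so a₁b₁ᵀ and a₂b₂ᵀ must span the same plane of matrices: they are the rank-1 matrices of the form x·S₀ + y·S₁.
det(x·S₀ + y·S₁) is −36·x² − 54·xy = (-18)·(2·x + 3·y)(x), vanishing at (x:y) = (3:-2) and (0:1).
M₁ = 3·S₀ − 2·S₁ = [[0, 0], [6, 6]] = 6·[0, 1][1, 1]ᵀ and M₂ = S₁ = [[0, 27], [0, 27]] = 27·[1, 1][0, 1]ᵀ, so take a₁ = [0, 1], b₁ = [1, 1], a₂ = [1, 1], b₂ = [0, 1].
Each slice is an integer combination of E₁ = a₁b₁ᵀ and E₂ = a₂b₂ᵀ: S₀ = 2·E₁ + 18·E₂, S₁ = 27·E₂, S₂ = 2·E₁ + 18·E₂; reading off coefficients, c₁ = [2, 0, 2] and c₂ = [18, 27, 18].
Hence T = [0, 1] ⊗ [1, 1] ⊗ [2, 0, 2] + [1, 1] ⊗ [0, 1] ⊗ [18, 27, 18], so rank(T) ≤ 2.
These bounds meet, so rank(T) = 2.
Check entry T[0,0,1] = 0: (0)·(1)·(0) + (1)·(0)·(27) = 0.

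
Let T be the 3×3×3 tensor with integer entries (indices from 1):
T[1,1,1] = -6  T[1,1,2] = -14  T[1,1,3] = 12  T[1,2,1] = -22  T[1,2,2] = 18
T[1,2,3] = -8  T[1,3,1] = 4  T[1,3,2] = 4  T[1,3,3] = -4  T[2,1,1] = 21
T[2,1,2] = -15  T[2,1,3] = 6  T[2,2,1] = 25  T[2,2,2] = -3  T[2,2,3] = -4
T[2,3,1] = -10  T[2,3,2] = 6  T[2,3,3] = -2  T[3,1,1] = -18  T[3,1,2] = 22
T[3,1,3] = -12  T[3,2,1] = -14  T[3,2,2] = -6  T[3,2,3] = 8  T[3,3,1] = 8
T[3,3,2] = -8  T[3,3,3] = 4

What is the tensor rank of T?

Lower bound: the mode-1 unfolding of T (rows indexed by i, columns by (j,k) = (1,1), (1,2), (1,3), (2,1), (2,2), (2,3), (3,1), (3,2), (3,3)) is [[-6, -14, 12, -22, 18, -8, 4, 4, -4], [21, -15, 6, 25, -3, -4, -10, 6, -2], [-18, 22, -12, -14, -6, 8, 8, -8, 4]].
There the 2×2 minor on rows i ∈ {1, 2}, columns (j,k) ∈ {(1,1), (1,2)} is det [[-6, -14], [21, -15]] = 384 ≠ 0, so this unfolding has rank ≥ 2; CP rank is at least every unfolding rank, so rank(T) ≥ 2. (Unfolding ranks only ever bound the CP rank from below — rank(T) can be strictly larger than all of them — so the matching upper bound has to come from an explicit 2-term decomposition.)
Upper bound — finding two terms. Write S_k = T[:,:,k] for the frontal slices: S₁ = [[-6, -22, 4], [21, 25, -10], [-18, -14, 8]], S₂ = [[-14, 18, 4], [-15, -3, 6], [22, -6, -8]], S₃ = [[12, -8, -4], [6, -4, -2], [-12, 8, 4]].
If T = a₁ ⊗ b₁ ⊗ c₁ + a₂ ⊗ b₂ ⊗ c₂ then each S_k = c₁[k]·a₁b₁ᵀ + c₂[k]·a₂b₂ᵀ. S₁ and S₂ are linearly independent, so a₁b₁ᵀ and a₂b₂ᵀ must span the same plane of matrices: they are the rank-1 matrices of the form x·S₁ + y·S₂.
The 2×2 minor of x·S₁ + y·S₂ on rows {1,2}, columns {1,2} is 312·x² − 1040·xy + 312·y² = 104·(x − 3·y)(3·x − y), vanishing at (x:y) = (3:1) and (1:3).
M₁ = 3·S₁ + S₂ = [[-32, -48, 16], [48, 72, -24], [-32, -48, 16]] = (-8)·(2, -3, 2)(2, 3, -1)ᵀ and M₂ = S₁ + 3·S₂ = [[-48, 32, 16], [-24, 16, 8], [48, -32, -16]] = (-8)·(2, 1, -2)(3, -2, -1)ᵀ, so take a₁ = (2, -3, 2), b₁ = (2, 3, -1), a₂ = (2, 1, -2), b₂ = (3, -2, -1).
Each slice is an integer combination of E₁ = a₁b₁ᵀ and E₂ = a₂b₂ᵀ: S₁ = −3·E₁ + E₂, S₂ = E₁ − 3·E₂, S₃ = 2·E₂; reading off coefficients, c₁ = (-3, 1, 0) and c₂ = (1, -3, 2).
Hence T = (2, -3, 2) ⊗ (2, 3, -1) ⊗ (-3, 1, 0) + (2, 1, -2) ⊗ (3, -2, -1) ⊗ (1, -3, 2), so rank(T) ≤ 2.
These bounds meet, so rank(T) = 2.
Check entry T[1,3,2] = 4: (2)·(-1)·(1) + (2)·(-1)·(-3) = 4.

2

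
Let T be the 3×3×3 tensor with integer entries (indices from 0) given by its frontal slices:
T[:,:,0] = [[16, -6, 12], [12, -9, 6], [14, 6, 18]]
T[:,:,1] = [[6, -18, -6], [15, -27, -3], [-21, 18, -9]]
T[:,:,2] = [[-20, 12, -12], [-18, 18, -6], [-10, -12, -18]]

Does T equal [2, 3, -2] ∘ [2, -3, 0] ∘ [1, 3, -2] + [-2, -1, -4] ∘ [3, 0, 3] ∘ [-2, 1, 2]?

No

Reconstruct entry (2,0,0) from the claimed factors: Σₗ aₗ[2]bₗ[0]cₗ[0] = (-2)·(2)·(1) + (-4)·(3)·(-2) = 20, but T[2,0,0] = 14. The claim is false.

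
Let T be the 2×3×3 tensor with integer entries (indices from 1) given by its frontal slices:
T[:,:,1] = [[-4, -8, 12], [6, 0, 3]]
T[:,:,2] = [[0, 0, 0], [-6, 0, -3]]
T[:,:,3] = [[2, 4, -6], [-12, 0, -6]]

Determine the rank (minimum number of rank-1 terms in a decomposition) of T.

2

Lower bound: in the mode-2 unfolding of T (rows indexed by j, columns by (i,k)) the 2×2 minor on rows j ∈ {1, 2}, columns (i,k) ∈ {(1,1), (2,1)} is det [[-4, 6], [-8, 0]] = 48 ≠ 0, so that unfolding has rank ≥ 2 and hence rank(T) ≥ 2 (CP rank is at least every unfolding rank, though it can be larger).
Upper bound: with S_k = T[:,:,k], the two rank-1 terms a₁b₁ᵀ, a₂b₂ᵀ are the rank-1 members of the pencil x·S₁ + y·S₂.
The 2×2 minor of x·S₁ + y·S₂ on rows {1,2}, columns {1,2} is 48·x² − 48·xy = 48·(x − y)(x), vanishing at (x:y) = (1:1) and (0:1).
M₁ = S₁ + S₂ = [[-4, -8, 12], [0, 0, 0]] = (-4)·(1, 0)(1, 2, -3)ᵀ and M₂ = S₂ = [[0, 0, 0], [-6, 0, -3]] = (-3)·(0, 1)(2, 0, 1)ᵀ, so take a₁ = (1, 0), b₁ = (1, 2, -3), a₂ = (0, 1), b₂ = (2, 0, 1).
Each slice is an integer combination of E₁ = a₁b₁ᵀ and E₂ = a₂b₂ᵀ: S₁ = −4·E₁ + 3·E₂, S₂ = −3·E₂, S₃ = 2·E₁ − 6·E₂; reading off coefficients, c₁ = (-4, 0, 2) and c₂ = (3, -3, -6).
Hence T = (1, 0) ⊗ (1, 2, -3) ⊗ (-4, 0, 2) + (0, 1) ⊗ (2, 0, 1) ⊗ (3, -3, -6), so rank(T) ≤ 2.
These bounds meet, so rank(T) = 2.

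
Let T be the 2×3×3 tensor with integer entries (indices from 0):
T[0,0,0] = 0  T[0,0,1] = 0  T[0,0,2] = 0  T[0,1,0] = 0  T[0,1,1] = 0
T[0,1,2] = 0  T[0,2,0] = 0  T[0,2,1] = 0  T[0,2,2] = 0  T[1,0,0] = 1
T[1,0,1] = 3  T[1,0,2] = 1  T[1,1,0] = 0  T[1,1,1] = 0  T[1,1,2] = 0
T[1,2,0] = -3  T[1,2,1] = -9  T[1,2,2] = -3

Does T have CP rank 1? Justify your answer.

Yes

If T = a ∘ b ∘ c then every fibre of T is a multiple of the corresponding factor, so read the factors off the fibres through the nonzero entry T[1,0,0] = 1.
The mode-1 fibre T[:,0,0] = [0, 1] gives a = [0, 1] (primitive direction); the mode-2 fibre T[1,:,0] = [1, 0, -3] gives b = [1, 0, -3]; then c[k] = T[1,0,k] / (a[1]·b[0]) = [1, 3, 1] / 1 = [1, 3, 1].
Expanding [0, 1] ∘ [1, 0, -3] ∘ [1, 3, 1] reproduces all 18 entries of T, so T = [0, 1] ∘ [1, 0, -3] ∘ [1, 3, 1] and rank(T) ≤ 1.
Equivalently every frontal slice T[:,:,k] is c[k] times the rank-1 matrix [0, 1] ∘ [1, 0, -3]. So T has rank 1 (it is nonzero).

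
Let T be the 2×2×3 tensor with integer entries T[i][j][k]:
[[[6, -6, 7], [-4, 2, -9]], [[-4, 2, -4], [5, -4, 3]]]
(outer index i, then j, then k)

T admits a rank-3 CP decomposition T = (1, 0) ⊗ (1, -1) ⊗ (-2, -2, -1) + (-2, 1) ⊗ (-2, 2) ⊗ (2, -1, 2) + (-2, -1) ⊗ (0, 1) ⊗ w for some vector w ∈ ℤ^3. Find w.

Subtract the known terms from T to get the rank-1 residual R = (-2, -1) ⊗ (0, 1) ⊗ w, so R[i,j,k] = a[i]·b[j]·w[k]. Pick indices with nonzero a[0]·b[1] = (-2)·(1) = -2. Only the fibre through (0,1,·) is needed: R[0,1,:] = T[0,1,:] − Σₗ aₗ[0]bₗ[1]cₗ = [-4, 2, -9] − (1)·(-1)·(-2, -2, -1) − (-2)·(2)·(2, -1, 2) = [2, -4, -2]. Then w[k] = R[0,1,k] / -2 for each k, giving w = [2, -4, -2] / -2 = (-1, 2, 1).

w = (-1, 2, 1)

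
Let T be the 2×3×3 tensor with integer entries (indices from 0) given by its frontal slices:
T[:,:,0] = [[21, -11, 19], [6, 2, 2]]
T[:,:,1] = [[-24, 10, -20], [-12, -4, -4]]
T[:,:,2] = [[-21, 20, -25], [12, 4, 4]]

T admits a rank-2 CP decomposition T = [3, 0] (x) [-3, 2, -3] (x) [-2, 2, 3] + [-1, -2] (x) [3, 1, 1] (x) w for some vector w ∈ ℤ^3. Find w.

Subtract the known terms from T to get the rank-1 residual R = [-1, -2] (x) [3, 1, 1] (x) w, so R[i,j,k] = a[i]·b[j]·w[k]. Pick indices with nonzero a[0]·b[0] = (-1)·(3) = -3. Only the fibre through (0,0,·) is needed: R[0,0,:] = T[0,0,:] − Σₗ aₗ[0]bₗ[0]cₗ = [21, -24, -21] − (3)·(-3)·[-2, 2, 3] = [3, -6, 6]. Then w[k] = R[0,0,k] / -3 for each k, giving w = [3, -6, 6] / -3 = [-1, 2, -2].

w = [-1, 2, -2]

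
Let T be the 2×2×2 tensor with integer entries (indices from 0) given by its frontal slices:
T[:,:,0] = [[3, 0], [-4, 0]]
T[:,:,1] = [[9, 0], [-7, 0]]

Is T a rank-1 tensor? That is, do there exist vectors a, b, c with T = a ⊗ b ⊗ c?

The mode-3 unfolding of T (rows indexed by k, columns by (i,j) = (0,0), (0,1), (1,0), (1,1)) is [[3, 0, -4, 0], [9, 0, -7, 0]].
There the 2×2 minor on rows k ∈ {0, 1}, columns (i,j) ∈ {(0,0), (1,0)} is det [[3, -4], [9, -7]] = 15 ≠ 0, so this unfolding has rank ≥ 2; CP rank is at least every unfolding rank, so rank(T) ≥ 2.
In particular rank(T) ≥ 2 > 1, so T is not rank-1.

No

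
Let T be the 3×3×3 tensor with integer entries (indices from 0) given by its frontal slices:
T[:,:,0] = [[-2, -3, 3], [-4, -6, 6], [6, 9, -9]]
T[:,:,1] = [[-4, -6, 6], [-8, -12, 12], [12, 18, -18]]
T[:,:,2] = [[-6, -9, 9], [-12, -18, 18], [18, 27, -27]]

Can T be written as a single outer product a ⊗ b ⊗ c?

Yes

If T = a ⊗ b ⊗ c then every fibre of T is a multiple of the corresponding factor, so read the factors off the fibres through the nonzero entry T[0,0,0] = -2.
The mode-1 fibre T[:,0,0] = [-2, -4, 6] gives a = (1, 2, -3) (primitive direction); the mode-2 fibre T[0,:,0] = [-2, -3, 3] gives b = (2, 3, -3); then c[k] = T[0,0,k] / (a[0]·b[0]) = [-2, -4, -6] / 2 = (-1, -2, -3).
Expanding (1, 2, -3) ⊗ (2, 3, -3) ⊗ (-1, -2, -3) reproduces all 27 entries of T, so T = (1, 2, -3) ⊗ (2, 3, -3) ⊗ (-1, -2, -3) and rank(T) ≤ 1.
Equivalently every frontal slice T[:,:,k] is c[k] times the rank-1 matrix (1, 2, -3) ⊗ (2, 3, -3). So T has rank 1 (it is nonzero).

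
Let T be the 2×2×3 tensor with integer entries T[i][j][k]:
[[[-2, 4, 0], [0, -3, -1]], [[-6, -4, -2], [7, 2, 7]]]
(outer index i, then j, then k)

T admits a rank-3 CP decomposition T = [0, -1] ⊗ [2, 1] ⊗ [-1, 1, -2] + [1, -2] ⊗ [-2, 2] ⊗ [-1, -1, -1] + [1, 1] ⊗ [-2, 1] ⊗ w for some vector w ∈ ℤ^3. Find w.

w = [2, -1, 1]

Subtract the known terms from T to get the rank-1 residual R = [1, 1] ⊗ [-2, 1] ⊗ w, so R[i,j,k] = a[i]·b[j]·w[k]. Pick indices with nonzero a[0]·b[0] = (1)·(-2) = -2. Only the fibre through (0,0,·) is needed: R[0,0,:] = T[0,0,:] − Σₗ aₗ[0]bₗ[0]cₗ = [-2, 4, 0] − (0)·(2)·[-1, 1, -2] − (1)·(-2)·[-1, -1, -1] = [-4, 2, -2]. Then w[k] = R[0,0,k] / -2 for each k, giving w = [-4, 2, -2] / -2 = [2, -1, 1].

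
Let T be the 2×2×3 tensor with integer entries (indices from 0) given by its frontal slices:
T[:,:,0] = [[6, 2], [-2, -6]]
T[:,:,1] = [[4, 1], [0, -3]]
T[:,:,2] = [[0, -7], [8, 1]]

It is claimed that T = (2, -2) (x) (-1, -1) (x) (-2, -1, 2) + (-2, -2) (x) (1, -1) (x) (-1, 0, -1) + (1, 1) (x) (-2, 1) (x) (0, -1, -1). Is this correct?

Yes

Reconstruct entrywise from the claimed factors. For example, T[0,0,1] = 4 and Σₗ aₗ[0]bₗ[0]cₗ[1] = (2)·(-1)·(-1) + (-2)·(1)·(0) + (1)·(-2)·(-1) = 4; checking all 12 entries, every one matches. The claim holds.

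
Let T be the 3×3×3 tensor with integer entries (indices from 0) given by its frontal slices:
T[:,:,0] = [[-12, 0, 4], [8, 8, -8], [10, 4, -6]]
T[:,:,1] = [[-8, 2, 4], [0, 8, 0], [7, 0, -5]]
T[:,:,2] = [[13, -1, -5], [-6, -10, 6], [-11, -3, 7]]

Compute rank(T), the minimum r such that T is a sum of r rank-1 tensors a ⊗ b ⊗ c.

Lower bound: in the mode-1 unfolding of T (rows indexed by i, columns by (j,k)) the 3×3 minor on rows i ∈ {0, 1, 2}, columns (j,k) ∈ {(0,0), (0,1), (1,0)} is det [[-12, -8, 0], [8, 0, 8], [10, 7, 4]] = 288 ≠ 0, so that unfolding has rank ≥ 3 and hence rank(T) ≥ 3 (CP rank is at least every unfolding rank, though it can be larger).
Upper bound: T is a sum of 3 rank-1 terms, T = (1, -1, -1) ⊗ (1, 1, -1) ⊗ (-8, -4, 8) + (1, 2, -1) ⊗ (1, -1, -1) ⊗ (0, -2, 1) + (2, 0, -1) ⊗ (1, -2, 1) ⊗ (-2, -1, 2) (written with every a and b primitive with positive leading entry and the scale carried by c; CP decompositions are not unique, and this one is verified by expanding entrywise), so rank(T) ≤ 3.
These bounds meet, so rank(T) = 3.

3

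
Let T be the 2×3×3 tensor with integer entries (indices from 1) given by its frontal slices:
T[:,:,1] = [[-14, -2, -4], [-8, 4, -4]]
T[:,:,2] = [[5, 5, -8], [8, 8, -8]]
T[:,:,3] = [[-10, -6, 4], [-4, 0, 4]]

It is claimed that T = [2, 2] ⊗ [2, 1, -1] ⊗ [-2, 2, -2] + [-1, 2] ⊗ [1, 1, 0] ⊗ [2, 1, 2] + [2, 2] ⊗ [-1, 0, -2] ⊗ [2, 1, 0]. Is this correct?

Reconstruct entry (1,2,1) from the claimed factors: Σₗ aₗ[1]bₗ[2]cₗ[1] = (2)·(1)·(-2) + (-1)·(1)·(2) + (2)·(0)·(2) = -6, but T[1,2,1] = -2. The claim is false.

No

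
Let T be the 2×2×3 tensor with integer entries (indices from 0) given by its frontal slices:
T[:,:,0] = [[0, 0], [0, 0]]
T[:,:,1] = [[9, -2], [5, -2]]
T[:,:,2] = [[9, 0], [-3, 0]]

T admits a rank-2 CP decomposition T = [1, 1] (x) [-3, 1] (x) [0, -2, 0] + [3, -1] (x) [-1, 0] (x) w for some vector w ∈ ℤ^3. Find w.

w = [0, -1, -3]

Subtract the known terms from T to get the rank-1 residual R = [3, -1] (x) [-1, 0] (x) w, so R[i,j,k] = a[i]·b[j]·w[k]. Pick indices with nonzero a[0]·b[0] = (3)·(-1) = -3. Only the fibre through (0,0,·) is needed: R[0,0,:] = T[0,0,:] − Σₗ aₗ[0]bₗ[0]cₗ = [0, 9, 9] − (1)·(-3)·[0, -2, 0] = [0, 3, 9]. Then w[k] = R[0,0,k] / -3 for each k, giving w = [0, 3, 9] / -3 = [0, -1, -3].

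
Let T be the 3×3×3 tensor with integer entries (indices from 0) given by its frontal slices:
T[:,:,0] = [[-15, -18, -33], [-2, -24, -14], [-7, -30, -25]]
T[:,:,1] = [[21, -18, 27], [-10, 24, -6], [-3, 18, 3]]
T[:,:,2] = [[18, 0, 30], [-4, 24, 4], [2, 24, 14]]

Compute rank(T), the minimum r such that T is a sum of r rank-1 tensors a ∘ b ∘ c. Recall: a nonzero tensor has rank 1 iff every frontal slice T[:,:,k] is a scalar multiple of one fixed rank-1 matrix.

2

Lower bound: in the mode-3 unfolding of T (rows indexed by k, columns by (i,j)) the 2×2 minor on rows k ∈ {0, 1}, columns (i,j) ∈ {(0,0), (0,1)} is det [[-15, -18], [21, -18]] = 648 ≠ 0, so that unfolding has rank ≥ 2 and hence rank(T) ≥ 2 (CP rank is at least every unfolding rank, though it can be larger).
Upper bound: with S_k = T[:,:,k], the two rank-1 terms a₁b₁ᵀ, a₂b₂ᵀ are the rank-1 members of the pencil x·S₀ + y·S₁.
The 2×2 minor of x·S₀ + y·S₁ on rows {0,1}, columns {0,1} is 324·x² − 1080·xy + 324·y² = 108·(x − 3·y)(3·x − y), vanishing at (x:y) = (3:1) and (1:3).
M₁ = 3·S₀ + S₁ = [[-24, -72, -72], [-16, -48, -48], [-24, -72, -72]] = (-8)·[3, 2, 3][1, 3, 3]ᵀ and M₂ = S₀ + 3·S₁ = [[48, -72, 48], [-32, 48, -32], [-16, 24, -16]] = 8·[3, -2, -1][2, -3, 2]ᵀ, so take a₁ = [3, 2, 3], b₁ = [1, 3, 3], a₂ = [3, -2, -1], b₂ = [2, -3, 2].
Each slice is an integer combination of E₁ = a₁b₁ᵀ and E₂ = a₂b₂ᵀ: S₀ = −3·E₁ − E₂, S₁ = E₁ + 3·E₂, S₂ = 2·E₁ + 2·E₂; reading off coefficients, c₁ = [-3, 1, 2] and c₂ = [-1, 3, 2].
Hence T = [3, 2, 3] ∘ [1, 3, 3] ∘ [-3, 1, 2] + [3, -2, -1] ∘ [2, -3, 2] ∘ [-1, 3, 2], so rank(T) ≤ 2.
These bounds meet, so rank(T) = 2.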